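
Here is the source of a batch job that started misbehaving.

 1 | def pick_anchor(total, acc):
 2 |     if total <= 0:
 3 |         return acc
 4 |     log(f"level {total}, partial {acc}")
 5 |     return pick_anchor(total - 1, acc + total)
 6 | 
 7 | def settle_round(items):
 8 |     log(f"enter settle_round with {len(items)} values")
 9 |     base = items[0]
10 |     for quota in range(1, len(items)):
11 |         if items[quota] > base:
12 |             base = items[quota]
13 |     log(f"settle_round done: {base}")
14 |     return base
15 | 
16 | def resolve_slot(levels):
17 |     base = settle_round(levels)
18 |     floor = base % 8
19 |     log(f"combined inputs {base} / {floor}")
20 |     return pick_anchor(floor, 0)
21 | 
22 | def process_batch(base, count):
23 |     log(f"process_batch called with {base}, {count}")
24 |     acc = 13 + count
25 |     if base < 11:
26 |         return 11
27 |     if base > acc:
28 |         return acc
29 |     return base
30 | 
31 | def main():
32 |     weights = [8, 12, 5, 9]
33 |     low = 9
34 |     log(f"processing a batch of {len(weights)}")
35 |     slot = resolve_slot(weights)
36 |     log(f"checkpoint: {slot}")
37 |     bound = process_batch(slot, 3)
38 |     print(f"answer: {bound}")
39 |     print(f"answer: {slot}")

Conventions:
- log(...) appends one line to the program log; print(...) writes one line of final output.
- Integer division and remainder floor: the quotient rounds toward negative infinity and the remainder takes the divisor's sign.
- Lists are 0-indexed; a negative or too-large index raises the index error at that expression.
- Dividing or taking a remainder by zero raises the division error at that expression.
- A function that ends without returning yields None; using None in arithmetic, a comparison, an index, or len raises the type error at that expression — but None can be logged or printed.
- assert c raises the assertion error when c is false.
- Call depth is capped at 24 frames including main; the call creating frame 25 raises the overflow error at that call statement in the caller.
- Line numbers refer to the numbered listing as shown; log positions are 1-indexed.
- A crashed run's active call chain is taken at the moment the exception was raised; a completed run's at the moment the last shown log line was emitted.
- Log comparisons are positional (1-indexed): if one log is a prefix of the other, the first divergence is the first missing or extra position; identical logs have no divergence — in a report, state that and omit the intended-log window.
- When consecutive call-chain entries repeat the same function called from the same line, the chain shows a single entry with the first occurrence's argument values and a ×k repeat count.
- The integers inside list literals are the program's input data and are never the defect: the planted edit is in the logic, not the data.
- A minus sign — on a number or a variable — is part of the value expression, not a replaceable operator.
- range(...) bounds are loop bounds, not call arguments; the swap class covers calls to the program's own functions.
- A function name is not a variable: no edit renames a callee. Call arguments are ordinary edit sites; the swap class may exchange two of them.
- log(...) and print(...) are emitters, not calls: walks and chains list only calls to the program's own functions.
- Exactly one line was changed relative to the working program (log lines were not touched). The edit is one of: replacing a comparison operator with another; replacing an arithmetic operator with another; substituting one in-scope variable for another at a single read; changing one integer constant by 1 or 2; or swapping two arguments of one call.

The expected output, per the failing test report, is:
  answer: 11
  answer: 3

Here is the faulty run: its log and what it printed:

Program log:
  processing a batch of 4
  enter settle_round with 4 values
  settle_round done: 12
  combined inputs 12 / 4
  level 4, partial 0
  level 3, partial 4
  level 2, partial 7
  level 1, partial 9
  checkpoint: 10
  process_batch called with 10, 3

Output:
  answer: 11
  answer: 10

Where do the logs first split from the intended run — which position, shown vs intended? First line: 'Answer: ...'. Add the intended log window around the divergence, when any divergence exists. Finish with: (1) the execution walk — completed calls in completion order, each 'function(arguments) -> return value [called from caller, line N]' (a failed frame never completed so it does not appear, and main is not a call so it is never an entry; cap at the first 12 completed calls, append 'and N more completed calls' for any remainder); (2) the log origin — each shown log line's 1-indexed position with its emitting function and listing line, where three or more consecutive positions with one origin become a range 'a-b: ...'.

Answer: position 4 — shown 'combined inputs 12 / 4', intended 'combined inputs 12 / 2'.
Intended log window:
  2: enter settle_round with 4 values
  3: settle_round done: 12
  4: combined inputs 12 / 2
  5: level 2, partial 0
Execution walk:
  settle_round([8, 12, 5, 9]) -> 12  [called from resolve_slot, line 17]
  pick_anchor(0, 10) -> 10  [called from pick_anchor, line 5]
  pick_anchor(1, 9) -> 10  [called from pick_anchor, line 5]
  pick_anchor(2, 7) -> 10  [called from pick_anchor, line 5]
  pick_anchor(3, 4) -> 10  [called from pick_anchor, line 5]
  pick_anchor(4, 0) -> 10  [called from resolve_slot, line 20]
  resolve_slot([8, 12, 5, 9]) -> 10  [called from main, line 35]
  process_batch(10, 3) -> 11  [called from main, line 37]
Origin of each log line:
  1: logged in main at line 34
  2: logged in settle_round at line 8
  3: logged in settle_round at line 13
  4: logged in resolve_slot at line 19
  5-8: logged in pick_anchor at line 4
  9: logged in main at line 36
  10: logged in process_batch at line 23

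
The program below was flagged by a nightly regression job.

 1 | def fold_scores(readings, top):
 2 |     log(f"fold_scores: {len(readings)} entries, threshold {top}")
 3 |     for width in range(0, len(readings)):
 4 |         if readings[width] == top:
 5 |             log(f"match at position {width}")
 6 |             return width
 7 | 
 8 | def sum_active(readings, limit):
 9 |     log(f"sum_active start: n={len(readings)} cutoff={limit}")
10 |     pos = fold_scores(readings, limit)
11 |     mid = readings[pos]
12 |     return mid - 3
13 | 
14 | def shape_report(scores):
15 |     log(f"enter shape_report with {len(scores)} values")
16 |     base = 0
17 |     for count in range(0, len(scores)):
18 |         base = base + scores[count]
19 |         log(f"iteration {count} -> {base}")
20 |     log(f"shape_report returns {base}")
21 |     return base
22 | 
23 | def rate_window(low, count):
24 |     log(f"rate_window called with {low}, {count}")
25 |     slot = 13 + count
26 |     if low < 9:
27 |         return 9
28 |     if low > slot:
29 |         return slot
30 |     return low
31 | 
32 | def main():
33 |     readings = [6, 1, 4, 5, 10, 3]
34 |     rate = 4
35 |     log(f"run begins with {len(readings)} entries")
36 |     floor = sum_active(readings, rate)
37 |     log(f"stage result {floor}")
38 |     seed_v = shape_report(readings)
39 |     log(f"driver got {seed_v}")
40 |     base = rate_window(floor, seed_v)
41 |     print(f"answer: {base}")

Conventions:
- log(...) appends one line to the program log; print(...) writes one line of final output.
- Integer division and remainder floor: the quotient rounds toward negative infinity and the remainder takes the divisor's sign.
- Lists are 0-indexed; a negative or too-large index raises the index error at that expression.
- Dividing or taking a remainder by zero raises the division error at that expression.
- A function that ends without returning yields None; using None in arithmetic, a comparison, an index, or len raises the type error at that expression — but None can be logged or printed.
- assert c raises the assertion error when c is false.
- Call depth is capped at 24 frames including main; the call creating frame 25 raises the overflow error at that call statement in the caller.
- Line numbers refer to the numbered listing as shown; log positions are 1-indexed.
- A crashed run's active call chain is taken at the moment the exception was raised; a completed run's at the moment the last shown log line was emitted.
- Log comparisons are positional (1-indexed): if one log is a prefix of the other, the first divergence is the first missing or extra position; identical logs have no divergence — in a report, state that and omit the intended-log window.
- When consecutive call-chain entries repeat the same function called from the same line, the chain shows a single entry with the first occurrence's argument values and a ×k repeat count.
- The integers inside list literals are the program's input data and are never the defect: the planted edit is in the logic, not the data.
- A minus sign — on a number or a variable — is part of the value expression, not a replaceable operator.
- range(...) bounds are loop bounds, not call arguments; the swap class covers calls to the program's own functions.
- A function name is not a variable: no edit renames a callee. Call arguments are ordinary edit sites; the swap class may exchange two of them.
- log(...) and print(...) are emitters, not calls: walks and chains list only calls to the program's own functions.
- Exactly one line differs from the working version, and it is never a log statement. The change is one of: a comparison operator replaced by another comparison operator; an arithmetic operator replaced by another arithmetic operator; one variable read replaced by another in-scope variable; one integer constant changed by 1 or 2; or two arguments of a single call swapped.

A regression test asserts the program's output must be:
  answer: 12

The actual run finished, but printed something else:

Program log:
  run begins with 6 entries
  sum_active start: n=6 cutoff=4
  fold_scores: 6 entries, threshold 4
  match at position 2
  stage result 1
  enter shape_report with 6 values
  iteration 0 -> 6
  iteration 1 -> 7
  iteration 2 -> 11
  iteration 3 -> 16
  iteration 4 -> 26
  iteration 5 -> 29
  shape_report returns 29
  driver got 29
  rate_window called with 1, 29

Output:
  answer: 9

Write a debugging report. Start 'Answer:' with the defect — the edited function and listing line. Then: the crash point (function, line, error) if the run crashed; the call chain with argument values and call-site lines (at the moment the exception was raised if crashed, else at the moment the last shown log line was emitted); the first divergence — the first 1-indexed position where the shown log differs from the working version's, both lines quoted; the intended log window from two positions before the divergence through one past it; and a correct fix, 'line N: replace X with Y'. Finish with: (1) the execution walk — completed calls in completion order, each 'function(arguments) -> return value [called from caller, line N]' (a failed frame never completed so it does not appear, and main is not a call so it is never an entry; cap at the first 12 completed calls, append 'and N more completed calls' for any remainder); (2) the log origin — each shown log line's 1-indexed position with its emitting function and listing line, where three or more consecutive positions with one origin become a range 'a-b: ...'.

Answer: the defect is in sum_active at line 12.
Core observation: At log position 5 the runs split — shown 'stage result 1', but the working version logs 'stage result 12'.
Call chain: main -> rate_window(1, 29) (called at line 40).
First divergence: position 5; shown 'stage result 1' vs intended 'stage result 12'.
Intended log window:
  3: fold_scores: 6 entries, threshold 4
  4: match at position 2
  5: stage result 12
  6: enter shape_report with 6 values
Execution walk:
  fold_scores([6, 1, 4, 5, 10, 3], 4) -> 2  [called from sum_active, line 10]
  sum_active([6, 1, 4, 5, 10, 3], 4) -> 1  [called from main, line 36]
  shape_report([6, 1, 4, 5, 10, 3]) -> 29  [called from main, line 38]
  rate_window(1, 29) -> 9  [called from main, line 40]
Origin of each log line:
  1: logged in main at line 35
  2: logged in sum_active at line 9
  3: logged in fold_scores at line 2
  4: logged in fold_scores at line 5
  5: logged in main at line 37
  6: logged in shape_report at line 15
  7-12: logged in shape_report at line 19
  13: logged in shape_report at line 20
  14: logged in main at line 39
  15: logged in rate_window at line 24
A correct fix: line 12: replace `-` with `*`.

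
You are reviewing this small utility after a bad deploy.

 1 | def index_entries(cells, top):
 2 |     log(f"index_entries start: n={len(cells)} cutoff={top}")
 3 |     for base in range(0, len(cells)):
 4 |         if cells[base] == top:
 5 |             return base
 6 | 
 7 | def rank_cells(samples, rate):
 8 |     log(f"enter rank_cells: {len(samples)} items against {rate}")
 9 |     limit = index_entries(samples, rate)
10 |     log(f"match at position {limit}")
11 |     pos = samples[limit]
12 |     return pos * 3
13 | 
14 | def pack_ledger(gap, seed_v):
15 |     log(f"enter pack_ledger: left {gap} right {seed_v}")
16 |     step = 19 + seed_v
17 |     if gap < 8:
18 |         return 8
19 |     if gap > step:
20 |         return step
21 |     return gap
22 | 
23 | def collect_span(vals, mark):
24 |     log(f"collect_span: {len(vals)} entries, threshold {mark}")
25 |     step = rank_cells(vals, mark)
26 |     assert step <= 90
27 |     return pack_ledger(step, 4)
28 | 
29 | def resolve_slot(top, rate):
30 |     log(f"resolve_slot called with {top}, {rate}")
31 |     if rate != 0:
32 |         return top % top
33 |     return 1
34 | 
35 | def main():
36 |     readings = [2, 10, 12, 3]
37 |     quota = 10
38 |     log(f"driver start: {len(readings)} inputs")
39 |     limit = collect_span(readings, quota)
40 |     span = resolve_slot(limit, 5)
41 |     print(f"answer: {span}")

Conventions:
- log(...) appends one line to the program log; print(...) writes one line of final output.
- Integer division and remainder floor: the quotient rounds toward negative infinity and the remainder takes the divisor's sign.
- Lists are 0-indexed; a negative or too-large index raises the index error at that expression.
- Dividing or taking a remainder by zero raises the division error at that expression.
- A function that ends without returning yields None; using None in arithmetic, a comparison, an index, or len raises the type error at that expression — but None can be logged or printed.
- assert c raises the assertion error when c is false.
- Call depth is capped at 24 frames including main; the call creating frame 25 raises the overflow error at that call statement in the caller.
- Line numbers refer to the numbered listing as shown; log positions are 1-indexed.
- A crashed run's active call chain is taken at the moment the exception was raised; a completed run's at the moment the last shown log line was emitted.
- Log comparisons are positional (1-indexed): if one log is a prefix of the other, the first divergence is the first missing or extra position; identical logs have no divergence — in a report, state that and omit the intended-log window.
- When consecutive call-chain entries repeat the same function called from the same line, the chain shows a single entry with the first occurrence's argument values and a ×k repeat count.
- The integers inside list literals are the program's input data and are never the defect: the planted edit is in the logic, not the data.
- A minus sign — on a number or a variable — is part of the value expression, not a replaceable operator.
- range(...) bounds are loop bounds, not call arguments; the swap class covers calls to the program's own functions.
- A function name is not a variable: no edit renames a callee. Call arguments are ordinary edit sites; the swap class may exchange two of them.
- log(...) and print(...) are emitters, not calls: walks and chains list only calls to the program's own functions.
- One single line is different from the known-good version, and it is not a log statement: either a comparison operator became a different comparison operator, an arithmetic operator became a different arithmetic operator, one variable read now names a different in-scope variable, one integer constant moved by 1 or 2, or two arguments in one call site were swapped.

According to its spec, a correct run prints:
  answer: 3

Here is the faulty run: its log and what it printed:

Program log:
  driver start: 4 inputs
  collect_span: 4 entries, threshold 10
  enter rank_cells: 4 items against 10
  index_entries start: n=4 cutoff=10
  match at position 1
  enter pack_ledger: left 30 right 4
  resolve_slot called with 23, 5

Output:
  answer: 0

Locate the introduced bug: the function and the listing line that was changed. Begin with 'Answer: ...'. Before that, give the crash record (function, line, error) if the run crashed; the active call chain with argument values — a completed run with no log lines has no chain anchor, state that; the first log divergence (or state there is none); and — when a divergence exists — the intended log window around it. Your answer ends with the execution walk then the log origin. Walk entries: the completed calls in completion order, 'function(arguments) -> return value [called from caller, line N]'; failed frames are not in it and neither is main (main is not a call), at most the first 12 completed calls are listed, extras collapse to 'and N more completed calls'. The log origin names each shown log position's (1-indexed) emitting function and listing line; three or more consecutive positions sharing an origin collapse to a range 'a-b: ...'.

Answer: the defect is in resolve_slot at line 32.
The tell: Every logged value matches the working version; the printed result is what differs.
Call chain: main -> resolve_slot(23, 5) (called at line 40).
First divergence: none — the logs agree in full.
Execution walk:
  index_entries([2, 10, 12, 3], 10) -> 1  [called from rank_cells, line 9]
  rank_cells([2, 10, 12, 3], 10) -> 30  [called from collect_span, line 25]
  pack_ledger(30, 4) -> 23  [called from collect_span, line 27]
  collect_span([2, 10, 12, 3], 10) -> 23  [called from main, line 39]
  resolve_slot(23, 5) -> 0  [called from main, line 40]
Log line origins:
  1: from main, line 38
  2: from collect_span, line 24
  3: from rank_cells, line 8
  4: from index_entries, line 2
  5: from rank_cells, line 10
  6: from pack_ledger, line 15
  7: from resolve_slot, line 30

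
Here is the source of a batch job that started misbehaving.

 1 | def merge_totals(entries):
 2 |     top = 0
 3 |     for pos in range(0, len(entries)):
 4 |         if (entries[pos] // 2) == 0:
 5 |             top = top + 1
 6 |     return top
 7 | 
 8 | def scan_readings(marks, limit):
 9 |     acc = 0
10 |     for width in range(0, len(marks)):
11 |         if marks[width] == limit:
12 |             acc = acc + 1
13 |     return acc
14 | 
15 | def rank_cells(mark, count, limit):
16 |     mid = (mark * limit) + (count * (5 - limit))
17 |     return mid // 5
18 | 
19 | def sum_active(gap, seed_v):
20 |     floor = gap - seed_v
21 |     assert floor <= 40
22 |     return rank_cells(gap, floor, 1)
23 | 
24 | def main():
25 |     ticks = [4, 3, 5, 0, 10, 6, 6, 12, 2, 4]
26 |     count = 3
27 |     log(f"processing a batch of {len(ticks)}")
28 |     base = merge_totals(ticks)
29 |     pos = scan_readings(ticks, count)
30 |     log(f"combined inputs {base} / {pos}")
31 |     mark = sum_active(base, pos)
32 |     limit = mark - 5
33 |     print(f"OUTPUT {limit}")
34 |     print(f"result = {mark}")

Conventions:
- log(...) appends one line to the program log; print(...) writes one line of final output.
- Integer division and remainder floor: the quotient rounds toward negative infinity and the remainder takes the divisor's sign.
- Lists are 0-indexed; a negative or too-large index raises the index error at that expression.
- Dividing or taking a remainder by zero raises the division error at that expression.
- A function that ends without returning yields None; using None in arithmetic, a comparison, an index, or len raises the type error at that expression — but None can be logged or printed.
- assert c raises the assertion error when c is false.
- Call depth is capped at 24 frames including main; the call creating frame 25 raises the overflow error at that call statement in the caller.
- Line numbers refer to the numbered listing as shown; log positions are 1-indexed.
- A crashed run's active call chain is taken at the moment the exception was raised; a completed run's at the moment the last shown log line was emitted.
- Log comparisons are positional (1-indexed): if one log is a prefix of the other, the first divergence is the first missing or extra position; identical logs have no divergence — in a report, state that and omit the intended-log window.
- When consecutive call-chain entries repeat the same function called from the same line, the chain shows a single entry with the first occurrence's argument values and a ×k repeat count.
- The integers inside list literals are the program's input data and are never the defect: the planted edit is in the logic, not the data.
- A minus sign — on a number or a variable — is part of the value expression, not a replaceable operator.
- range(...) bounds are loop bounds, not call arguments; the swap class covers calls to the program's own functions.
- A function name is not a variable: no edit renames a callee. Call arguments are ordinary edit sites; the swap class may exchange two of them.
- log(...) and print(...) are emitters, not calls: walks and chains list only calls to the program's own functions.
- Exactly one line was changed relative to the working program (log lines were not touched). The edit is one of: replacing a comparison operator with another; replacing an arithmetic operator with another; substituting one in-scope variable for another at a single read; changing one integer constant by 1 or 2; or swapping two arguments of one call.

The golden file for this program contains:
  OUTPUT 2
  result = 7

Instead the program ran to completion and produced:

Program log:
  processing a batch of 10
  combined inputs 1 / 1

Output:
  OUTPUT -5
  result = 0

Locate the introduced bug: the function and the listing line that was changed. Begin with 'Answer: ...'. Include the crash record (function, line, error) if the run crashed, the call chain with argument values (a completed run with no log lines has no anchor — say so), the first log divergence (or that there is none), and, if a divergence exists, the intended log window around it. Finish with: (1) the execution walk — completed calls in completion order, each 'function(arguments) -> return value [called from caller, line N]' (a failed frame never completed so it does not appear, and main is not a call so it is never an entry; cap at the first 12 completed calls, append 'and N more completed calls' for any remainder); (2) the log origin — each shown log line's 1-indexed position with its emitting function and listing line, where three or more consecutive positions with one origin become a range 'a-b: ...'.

Answer: the defect is in merge_totals at line 4.
The tell: The log first diverges at position 2: the faulty run prints 'combined inputs 1 / 1' where the working version prints 'combined inputs 8 / 1'.
Call chain: main.
First divergence: position 2; shown 'combined inputs 1 / 1' vs intended 'combined inputs 8 / 1'.
Intended log window:
  1: processing a batch of 10
  2: combined inputs 8 / 1
Execution walk:
  merge_totals([4, 3, 5, 0, 10, 6, 6, 12, 2, 4]) -> 1  [called from main, line 28]
  scan_readings([4, 3, 5, 0, 10, 6, 6, 12, 2, 4], 3) -> 1  [called from main, line 29]
  rank_cells(1, 0, 1) -> 0  [called from sum_active, line 22]
  sum_active(1, 1) -> 0  [called from main, line 31]
Origin of each log line:
  1: from main, line 27
  2: from main, line 30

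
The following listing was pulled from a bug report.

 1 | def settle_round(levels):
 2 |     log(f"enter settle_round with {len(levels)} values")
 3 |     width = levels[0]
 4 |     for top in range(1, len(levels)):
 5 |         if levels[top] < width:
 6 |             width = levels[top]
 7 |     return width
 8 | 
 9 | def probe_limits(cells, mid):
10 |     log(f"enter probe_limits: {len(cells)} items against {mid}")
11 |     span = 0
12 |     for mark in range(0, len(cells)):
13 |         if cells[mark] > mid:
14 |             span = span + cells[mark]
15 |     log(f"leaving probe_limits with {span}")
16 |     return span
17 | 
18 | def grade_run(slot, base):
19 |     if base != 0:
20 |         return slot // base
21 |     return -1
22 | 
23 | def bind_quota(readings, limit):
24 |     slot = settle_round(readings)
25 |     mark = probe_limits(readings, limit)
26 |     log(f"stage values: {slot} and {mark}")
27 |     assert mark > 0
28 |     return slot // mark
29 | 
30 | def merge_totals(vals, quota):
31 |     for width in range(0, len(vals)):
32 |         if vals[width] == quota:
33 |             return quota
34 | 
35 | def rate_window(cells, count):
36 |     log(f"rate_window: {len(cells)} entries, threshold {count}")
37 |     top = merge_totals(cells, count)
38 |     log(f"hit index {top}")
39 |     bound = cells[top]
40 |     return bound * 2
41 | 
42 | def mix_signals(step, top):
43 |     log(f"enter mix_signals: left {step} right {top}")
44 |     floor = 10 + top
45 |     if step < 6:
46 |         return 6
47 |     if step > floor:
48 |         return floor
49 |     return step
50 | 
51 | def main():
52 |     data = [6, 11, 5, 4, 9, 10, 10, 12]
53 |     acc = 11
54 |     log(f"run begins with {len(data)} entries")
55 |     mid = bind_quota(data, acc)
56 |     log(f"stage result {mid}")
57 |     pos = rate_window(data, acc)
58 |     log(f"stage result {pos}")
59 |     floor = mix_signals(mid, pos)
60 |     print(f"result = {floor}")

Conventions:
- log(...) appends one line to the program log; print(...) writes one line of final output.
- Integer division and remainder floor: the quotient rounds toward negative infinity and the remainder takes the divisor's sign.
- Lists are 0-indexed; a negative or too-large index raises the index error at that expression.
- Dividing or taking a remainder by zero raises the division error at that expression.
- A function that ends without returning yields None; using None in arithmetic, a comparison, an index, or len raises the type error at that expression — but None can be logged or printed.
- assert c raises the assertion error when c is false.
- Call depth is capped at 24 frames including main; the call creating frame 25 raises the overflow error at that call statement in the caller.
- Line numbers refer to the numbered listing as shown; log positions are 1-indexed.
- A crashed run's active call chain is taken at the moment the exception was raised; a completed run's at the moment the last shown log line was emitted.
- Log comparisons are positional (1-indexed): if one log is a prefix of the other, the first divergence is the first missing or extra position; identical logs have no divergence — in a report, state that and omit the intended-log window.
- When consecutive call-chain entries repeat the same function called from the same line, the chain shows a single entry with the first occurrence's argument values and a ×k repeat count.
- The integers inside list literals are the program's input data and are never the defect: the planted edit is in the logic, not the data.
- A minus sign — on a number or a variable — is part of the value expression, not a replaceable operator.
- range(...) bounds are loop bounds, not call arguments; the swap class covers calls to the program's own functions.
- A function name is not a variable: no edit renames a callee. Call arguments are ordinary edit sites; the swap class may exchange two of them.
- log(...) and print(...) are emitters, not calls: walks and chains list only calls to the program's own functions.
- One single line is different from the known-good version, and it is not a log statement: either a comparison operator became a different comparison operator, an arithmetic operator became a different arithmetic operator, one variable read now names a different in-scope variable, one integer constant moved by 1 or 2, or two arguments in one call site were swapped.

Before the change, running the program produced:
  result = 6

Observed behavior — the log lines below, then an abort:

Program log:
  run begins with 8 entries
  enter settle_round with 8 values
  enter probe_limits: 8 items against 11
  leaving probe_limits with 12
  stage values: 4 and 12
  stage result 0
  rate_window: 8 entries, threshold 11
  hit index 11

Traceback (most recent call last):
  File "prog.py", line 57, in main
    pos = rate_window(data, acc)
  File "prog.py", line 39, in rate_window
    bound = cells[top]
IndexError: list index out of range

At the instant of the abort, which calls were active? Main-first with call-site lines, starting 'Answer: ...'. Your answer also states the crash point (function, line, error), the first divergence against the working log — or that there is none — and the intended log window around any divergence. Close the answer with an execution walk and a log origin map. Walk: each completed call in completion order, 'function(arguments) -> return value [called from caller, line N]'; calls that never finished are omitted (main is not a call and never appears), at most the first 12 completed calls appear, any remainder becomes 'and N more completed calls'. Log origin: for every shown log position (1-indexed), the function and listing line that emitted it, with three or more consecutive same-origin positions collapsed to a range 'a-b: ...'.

Answer: main -> rate_window (called at line 57).
Key fact: Position 8 is the first bad log line: 'hit index 11' should read 'hit index 1'.
Crash: rate_window, line 39, IndexError.
First divergence: position 8 — shown 'hit index 11', intended 'hit index 1'.
Intended log window:
  6: stage result 0
  7: rate_window: 8 entries, threshold 11
  8: hit index 1
  9: stage result 22
Execution walk:
  settle_round([6, 11, 5, 4, 9, 10, 10, 12]) -> 4  [called from bind_quota, line 24]
  probe_limits([6, 11, 5, 4, 9, 10, 10, 12], 11) -> 12  [called from bind_quota, line 25]
  bind_quota([6, 11, 5, 4, 9, 10, 10, 12], 11) -> 0  [called from main, line 55]
  merge_totals([6, 11, 5, 4, 9, 10, 10, 12], 11) -> 11  [called from rate_window, line 37]
Log line origins:
  1 — main, line 54
  2 — settle_round, line 2
  3 — probe_limits, line 10
  4 — probe_limits, line 15
  5 — bind_quota, line 26
  6 — main, line 56
  7 — rate_window, line 36
  8 — rate_window, line 38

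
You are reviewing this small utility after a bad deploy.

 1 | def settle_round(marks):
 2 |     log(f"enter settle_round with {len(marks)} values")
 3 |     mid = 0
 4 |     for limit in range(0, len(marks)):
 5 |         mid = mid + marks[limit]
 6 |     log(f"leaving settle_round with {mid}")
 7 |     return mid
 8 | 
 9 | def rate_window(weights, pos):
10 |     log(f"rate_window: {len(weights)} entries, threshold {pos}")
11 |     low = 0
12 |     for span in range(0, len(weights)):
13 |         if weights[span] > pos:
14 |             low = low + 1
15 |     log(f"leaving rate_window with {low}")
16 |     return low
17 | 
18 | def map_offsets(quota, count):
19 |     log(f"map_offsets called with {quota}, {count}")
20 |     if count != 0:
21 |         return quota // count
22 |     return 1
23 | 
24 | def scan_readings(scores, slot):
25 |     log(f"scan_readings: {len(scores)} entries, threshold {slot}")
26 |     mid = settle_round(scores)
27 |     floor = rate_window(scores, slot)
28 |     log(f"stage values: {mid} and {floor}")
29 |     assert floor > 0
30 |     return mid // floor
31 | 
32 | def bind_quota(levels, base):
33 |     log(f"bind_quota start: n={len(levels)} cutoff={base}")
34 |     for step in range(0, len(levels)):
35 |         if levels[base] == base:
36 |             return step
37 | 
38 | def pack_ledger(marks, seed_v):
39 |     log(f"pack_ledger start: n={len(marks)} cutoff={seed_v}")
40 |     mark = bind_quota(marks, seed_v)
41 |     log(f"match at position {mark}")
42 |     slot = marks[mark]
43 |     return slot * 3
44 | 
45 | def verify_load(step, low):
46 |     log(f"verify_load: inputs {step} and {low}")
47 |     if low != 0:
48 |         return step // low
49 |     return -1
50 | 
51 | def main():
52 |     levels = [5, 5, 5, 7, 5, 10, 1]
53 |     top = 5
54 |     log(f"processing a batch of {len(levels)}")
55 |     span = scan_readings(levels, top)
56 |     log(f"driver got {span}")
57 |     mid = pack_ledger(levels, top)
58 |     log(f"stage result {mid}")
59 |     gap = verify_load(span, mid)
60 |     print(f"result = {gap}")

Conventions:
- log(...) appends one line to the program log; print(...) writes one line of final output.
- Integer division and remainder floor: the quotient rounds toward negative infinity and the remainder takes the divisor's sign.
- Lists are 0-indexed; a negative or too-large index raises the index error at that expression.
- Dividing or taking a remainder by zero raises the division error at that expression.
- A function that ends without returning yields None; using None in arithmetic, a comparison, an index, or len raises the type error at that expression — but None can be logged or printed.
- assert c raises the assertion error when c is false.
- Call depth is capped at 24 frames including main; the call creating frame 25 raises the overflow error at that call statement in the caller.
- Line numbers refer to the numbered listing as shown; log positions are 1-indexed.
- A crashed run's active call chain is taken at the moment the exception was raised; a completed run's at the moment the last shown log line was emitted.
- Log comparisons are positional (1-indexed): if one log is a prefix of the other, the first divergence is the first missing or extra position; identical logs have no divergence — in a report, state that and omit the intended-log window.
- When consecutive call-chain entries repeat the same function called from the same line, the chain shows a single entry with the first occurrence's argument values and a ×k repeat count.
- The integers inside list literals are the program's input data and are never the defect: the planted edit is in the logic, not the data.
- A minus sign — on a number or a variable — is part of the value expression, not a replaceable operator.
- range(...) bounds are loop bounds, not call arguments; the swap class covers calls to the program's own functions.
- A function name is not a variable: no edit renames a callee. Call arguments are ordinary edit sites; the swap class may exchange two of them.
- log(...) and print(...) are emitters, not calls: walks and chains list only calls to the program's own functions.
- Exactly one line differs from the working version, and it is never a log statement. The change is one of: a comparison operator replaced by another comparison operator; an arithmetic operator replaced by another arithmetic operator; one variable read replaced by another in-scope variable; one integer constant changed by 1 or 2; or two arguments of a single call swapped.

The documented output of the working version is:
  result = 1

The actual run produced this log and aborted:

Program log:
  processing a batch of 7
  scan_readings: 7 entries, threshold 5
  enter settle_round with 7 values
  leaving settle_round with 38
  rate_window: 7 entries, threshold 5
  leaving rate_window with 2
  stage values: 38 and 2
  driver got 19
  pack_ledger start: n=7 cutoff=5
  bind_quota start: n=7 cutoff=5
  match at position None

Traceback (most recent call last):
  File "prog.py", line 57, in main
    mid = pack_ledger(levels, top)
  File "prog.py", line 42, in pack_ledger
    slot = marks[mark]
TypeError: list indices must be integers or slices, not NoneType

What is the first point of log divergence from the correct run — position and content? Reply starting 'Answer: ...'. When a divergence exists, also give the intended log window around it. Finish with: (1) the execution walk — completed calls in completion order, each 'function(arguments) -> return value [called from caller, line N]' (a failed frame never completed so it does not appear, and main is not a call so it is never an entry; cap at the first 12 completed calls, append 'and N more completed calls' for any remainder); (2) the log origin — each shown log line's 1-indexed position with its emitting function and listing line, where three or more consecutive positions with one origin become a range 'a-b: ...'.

Answer: position 11 — the shown line 'match at position None' should read 'match at position 0'.
Intended log window:
  9: pack_ledger start: n=7 cutoff=5
  10: bind_quota start: n=7 cutoff=5
  11: match at position 0
  12: stage result 15
Execution walk:
  settle_round([5, 5, 5, 7, 5, 10, 1]) -> 38  [called from scan_readings, line 26]
  rate_window([5, 5, 5, 7, 5, 10, 1], 5) -> 2  [called from scan_readings, line 27]
  scan_readings([5, 5, 5, 7, 5, 10, 1], 5) -> 19  [called from main, line 55]
  bind_quota([5, 5, 5, 7, 5, 10, 1], 5) -> None  [called from pack_ledger, line 40]
Log origins:
  1: from main, line 54
  2: from scan_readings, line 25
  3: from settle_round, line 2
  4: from settle_round, line 6
  5: from rate_window, line 10
  6: from rate_window, line 15
  7: from scan_readings, line 28
  8: from main, line 56
  9: from pack_ledger, line 39
  10: from bind_quota, line 33
  11: from pack_ledger, line 41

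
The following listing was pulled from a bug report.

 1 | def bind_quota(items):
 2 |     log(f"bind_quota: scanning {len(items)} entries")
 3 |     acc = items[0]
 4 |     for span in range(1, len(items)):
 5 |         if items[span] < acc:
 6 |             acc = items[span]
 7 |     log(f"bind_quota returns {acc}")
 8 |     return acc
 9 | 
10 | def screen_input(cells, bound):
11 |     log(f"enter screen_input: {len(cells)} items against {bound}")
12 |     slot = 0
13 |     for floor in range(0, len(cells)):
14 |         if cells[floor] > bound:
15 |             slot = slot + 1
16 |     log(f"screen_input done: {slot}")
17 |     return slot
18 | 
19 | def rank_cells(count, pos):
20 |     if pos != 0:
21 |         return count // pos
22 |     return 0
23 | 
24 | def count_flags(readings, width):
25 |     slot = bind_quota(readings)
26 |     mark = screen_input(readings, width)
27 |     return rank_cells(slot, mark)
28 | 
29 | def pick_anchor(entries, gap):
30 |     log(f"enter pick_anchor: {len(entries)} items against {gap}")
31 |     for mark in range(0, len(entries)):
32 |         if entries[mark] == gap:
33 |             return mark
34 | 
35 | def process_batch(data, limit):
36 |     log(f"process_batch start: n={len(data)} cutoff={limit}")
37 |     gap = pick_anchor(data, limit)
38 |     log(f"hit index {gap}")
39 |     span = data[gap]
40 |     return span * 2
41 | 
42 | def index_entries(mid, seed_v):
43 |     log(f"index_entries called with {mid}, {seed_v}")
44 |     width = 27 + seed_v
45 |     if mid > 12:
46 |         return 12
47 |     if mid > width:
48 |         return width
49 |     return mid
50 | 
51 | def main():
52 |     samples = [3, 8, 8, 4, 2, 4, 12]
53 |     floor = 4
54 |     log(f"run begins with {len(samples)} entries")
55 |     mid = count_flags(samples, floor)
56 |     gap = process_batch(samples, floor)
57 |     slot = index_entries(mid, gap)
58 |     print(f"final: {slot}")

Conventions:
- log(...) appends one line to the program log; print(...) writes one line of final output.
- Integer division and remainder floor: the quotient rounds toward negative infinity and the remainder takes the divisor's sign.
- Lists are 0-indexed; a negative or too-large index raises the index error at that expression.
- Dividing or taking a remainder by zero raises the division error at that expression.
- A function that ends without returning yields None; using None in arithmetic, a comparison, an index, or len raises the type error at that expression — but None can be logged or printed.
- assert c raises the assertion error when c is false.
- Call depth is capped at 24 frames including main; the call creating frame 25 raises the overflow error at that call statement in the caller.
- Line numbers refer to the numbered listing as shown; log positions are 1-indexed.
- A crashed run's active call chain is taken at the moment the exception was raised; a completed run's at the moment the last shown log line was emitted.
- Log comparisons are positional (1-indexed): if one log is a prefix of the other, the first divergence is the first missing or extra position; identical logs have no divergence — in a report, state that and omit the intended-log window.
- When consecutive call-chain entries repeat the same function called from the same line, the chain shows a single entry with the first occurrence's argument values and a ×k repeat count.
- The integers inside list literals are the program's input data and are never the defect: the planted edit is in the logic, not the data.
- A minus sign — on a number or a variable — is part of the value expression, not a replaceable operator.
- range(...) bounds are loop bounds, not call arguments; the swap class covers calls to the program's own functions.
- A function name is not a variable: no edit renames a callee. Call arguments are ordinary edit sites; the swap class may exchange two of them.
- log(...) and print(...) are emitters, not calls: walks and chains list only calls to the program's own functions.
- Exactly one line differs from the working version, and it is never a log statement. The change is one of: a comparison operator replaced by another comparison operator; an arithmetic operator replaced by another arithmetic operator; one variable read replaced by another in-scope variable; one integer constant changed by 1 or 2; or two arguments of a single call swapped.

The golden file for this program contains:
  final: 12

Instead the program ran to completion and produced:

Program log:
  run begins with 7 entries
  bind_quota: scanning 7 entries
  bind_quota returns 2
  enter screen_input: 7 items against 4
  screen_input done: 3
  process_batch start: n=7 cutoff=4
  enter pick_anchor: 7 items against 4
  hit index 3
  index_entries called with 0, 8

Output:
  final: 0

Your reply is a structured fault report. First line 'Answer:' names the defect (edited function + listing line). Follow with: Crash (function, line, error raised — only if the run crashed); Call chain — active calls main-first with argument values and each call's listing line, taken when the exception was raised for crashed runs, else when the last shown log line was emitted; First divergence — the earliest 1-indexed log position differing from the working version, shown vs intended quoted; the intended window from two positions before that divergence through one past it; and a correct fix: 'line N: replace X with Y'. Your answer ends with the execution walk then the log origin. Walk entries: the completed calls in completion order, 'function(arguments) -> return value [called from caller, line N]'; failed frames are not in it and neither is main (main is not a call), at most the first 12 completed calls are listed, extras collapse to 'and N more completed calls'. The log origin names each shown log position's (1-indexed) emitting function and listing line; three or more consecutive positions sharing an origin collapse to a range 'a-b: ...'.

Answer: the defect is in index_entries at line 45.
The tell: No log line changed; the fault shows up purely in the output.
Call chain: main -> index_entries(0, 8) (called at line 57).
First divergence: none; the two logs match at every position.
Execution walk:
  bind_quota([3, 8, 8, 4, 2, 4, 12]) -> 2  [called from count_flags, line 25]
  screen_input([3, 8, 8, 4, 2, 4, 12], 4) -> 3  [called from count_flags, line 26]
  rank_cells(2, 3) -> 0  [called from count_flags, line 27]
  count_flags([3, 8, 8, 4, 2, 4, 12], 4) -> 0  [called from main, line 55]
  pick_anchor([3, 8, 8, 4, 2, 4, 12], 4) -> 3  [called from process_batch, line 37]
  process_batch([3, 8, 8, 4, 2, 4, 12], 4) -> 8  [called from main, line 56]
  index_entries(0, 8) -> 0  [called from main, line 57]
Log line origins:
  1: logged in main at line 54
  2: logged in bind_quota at line 2
  3: logged in bind_quota at line 7
  4: logged in screen_input at line 11
  5: logged in screen_input at line 16
  6: logged in process_batch at line 36
  7: logged in pick_anchor at line 30
  8: logged in process_batch at line 38
  9: logged in index_entries at line 43
A correct fix: line 45: replace `>` with `<`.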